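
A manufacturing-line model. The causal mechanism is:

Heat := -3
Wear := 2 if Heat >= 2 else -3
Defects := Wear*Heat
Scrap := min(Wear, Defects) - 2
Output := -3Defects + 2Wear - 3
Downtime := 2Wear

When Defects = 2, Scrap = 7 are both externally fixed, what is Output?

Setting Defects = 2, Scrap = 7 by intervention discards those variables' equations.
Wear = 2 if Heat >= 2 else -3  [with Heat=-3]  = -3
Output = -3Defects + 2Wear - 3  [with Defects=2, Wear=-3]  = -15

-15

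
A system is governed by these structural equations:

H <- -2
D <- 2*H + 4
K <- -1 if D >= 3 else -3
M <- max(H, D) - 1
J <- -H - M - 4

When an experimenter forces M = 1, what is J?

-3

Intervening sets M = 1 and removes its equation (M <- max(H, D) - 1).
J = -H - M - 4  [with H=-2, M=1]  = -3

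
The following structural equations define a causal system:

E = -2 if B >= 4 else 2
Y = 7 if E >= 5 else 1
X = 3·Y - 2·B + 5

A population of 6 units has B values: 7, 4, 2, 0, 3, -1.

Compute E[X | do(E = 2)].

Under do(E=2), E's equation is replaced by E=2 for every unit. Per-unit X: -6, 0, 4, 8, 2, 10. Mean = 3.

3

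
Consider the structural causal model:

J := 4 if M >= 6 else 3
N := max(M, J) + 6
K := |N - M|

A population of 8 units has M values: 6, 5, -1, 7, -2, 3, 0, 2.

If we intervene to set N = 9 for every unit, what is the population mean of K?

6.5

Every unit gets N=9 under the intervention. K values become 3, 4, 10, 2, 11, 6, 9, 7; E[K|do(N=9)] = 6.5.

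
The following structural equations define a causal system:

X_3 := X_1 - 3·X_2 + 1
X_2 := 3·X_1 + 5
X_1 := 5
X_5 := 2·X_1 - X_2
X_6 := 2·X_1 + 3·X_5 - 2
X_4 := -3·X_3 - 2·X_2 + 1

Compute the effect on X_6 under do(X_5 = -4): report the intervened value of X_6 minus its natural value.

18

The intervention breaks the incoming arrows to X_5: X_5 := 2·X_1 - X_2 no longer applies, and X_5 = -4.
X_6 = 2·X_1 + 3·X_5 - 2  [with X_1=5, X_5=-4]  = -4
Without intervention: X_2 = 3·X_1 + 5  [with X_1=5]  = 20; X_5 = 2·X_1 - X_2  [with X_1=5, X_2=20]  = -10; X_6 = 2·X_1 + 3·X_5 - 2  [with X_1=5, X_5=-10]  = -22.
Change = -4 − (-22) = 18.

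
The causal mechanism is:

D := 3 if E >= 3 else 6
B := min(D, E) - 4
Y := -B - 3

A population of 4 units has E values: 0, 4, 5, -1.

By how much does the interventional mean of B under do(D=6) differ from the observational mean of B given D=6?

The intervention sets D=6 in all 4 units regardless of E. Recomputing B per unit gives -4, 0, 1, -5; average -2.
E[B|D=6] averages over only the 2 units with D=6 (E = 0, -1): B = -4, -5, mean -4.5.
Difference = -2 − (-4.5) = 2.5.

2.5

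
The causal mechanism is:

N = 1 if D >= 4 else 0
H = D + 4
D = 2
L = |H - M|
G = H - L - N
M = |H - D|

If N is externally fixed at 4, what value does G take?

The intervention breaks the incoming arrows to N: N = 1 if D >= 4 else 0 no longer applies, and N = 4.
H = D + 4  [with D=2]  = 6
M = |H - D|  [with H=6, D=2]  = 4
L = |H - M|  [with H=6, M=4]  = 2
G = H - L - N  [with H=6, L=2, N=4]  = 0

0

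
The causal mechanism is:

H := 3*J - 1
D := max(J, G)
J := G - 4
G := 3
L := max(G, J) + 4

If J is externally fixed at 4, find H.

11

do(J=4) replaces the equation J := G - 4 with the constant J = 4.
H = 3*J - 1  [with J=4]  = 11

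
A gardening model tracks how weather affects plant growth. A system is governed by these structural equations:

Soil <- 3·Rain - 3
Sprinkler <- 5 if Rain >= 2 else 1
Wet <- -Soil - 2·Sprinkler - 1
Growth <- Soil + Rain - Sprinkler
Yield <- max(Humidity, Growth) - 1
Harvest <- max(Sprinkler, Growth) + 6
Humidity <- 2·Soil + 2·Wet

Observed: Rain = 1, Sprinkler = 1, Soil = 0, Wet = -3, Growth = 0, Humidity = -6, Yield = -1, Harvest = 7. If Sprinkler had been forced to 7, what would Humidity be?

-30

Under do(Sprinkler=7), the mechanism Sprinkler <- 5 if Rain >= 2 else 1 is discarded; Sprinkler is fixed at 7.
Soil = 3·Rain - 3  [with Rain=1]  = 0
Wet = -Soil - 2·Sprinkler - 1  [with Soil=0, Sprinkler=7]  = -15
Humidity = 2·Soil + 2·Wet  [with Soil=0, Wet=-15]  = -30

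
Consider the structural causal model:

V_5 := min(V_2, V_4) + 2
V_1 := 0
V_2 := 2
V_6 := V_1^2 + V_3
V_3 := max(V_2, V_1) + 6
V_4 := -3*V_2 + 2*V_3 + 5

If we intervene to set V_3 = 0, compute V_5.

1

do(V_3=0) replaces the equation V_3 := max(V_2, V_1) + 6 with the constant V_3 = 0.
V_4 = -3*V_2 + 2*V_3 + 5  [with V_2=2, V_3=0]  = -1
V_5 = min(V_2, V_4) + 2  [with V_2=2, V_4=-1]  = 1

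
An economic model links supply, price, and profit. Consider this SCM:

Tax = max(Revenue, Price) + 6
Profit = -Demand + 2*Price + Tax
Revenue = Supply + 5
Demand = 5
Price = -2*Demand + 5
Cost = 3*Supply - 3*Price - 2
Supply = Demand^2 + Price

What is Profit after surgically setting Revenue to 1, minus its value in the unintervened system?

-24

Under do(Revenue=1), the mechanism Revenue = Supply + 5 is discarded; Revenue is fixed at 1.
Price = -2*Demand + 5  [with Demand=5]  = -5
Tax = max(Revenue, Price) + 6  [with Revenue=1, Price=-5]  = 7
Profit = -Demand + 2*Price + Tax  [with Demand=5, Price=-5, Tax=7]  = -8
Without intervention: Price = -2*Demand + 5  [with Demand=5]  = -5; Supply = Demand^2 + Price  [with Demand=5, Price=-5]  = 20; Revenue = Supply + 5  [with Supply=20]  = 25; Tax = max(Revenue, Price) + 6  [with Revenue=25, Price=-5]  = 31; Profit = -Demand + 2*Price + Tax  [with Demand=5, Price=-5, Tax=31]  = 16.
Change = -8 − 16 = -24.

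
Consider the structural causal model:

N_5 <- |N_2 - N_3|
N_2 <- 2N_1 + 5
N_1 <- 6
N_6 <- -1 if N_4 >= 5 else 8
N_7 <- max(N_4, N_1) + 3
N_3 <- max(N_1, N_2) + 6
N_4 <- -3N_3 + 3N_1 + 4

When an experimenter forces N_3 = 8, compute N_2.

17

Under do(N_3=8), the mechanism N_3 <- max(N_1, N_2) + 6 is discarded; N_3 is fixed at 8.
Since N_2 is not a descendant of the intervened variable, it is unaffected.
N_2 = 2N_1 + 5  [with N_1=6]  = 17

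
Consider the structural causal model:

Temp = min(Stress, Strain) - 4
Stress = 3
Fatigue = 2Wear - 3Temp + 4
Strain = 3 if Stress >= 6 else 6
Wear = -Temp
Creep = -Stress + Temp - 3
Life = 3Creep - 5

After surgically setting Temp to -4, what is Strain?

Under do(Temp=-4), the mechanism Temp = min(Stress, Strain) - 4 is discarded; Temp is fixed at -4.
Since Strain is not a descendant of the intervened variable, it is unaffected.
Strain = 3 if Stress >= 6 else 6  [with Stress=3]  = 6

6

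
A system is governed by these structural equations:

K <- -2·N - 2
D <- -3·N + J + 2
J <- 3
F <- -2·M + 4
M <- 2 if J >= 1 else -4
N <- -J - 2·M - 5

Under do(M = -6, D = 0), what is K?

-10

Setting M = -6, D = 0 by intervention discards those variables' equations.
N = -J - 2·M - 5  [with J=3, M=-6]  = 4
K = -2·N - 2  [with N=4]  = -10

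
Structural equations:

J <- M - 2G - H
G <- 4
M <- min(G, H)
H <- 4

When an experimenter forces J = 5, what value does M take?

4

Under do(J=5), the mechanism J <- M - 2G - H is discarded; J is fixed at 5.
Since M is not a descendant of the intervened variable, it is unaffected.
M = min(G, H)  [with G=4, H=4]  = 4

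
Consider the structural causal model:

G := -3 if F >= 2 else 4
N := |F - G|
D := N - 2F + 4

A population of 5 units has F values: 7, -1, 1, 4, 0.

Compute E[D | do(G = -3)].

4.8

Under do(G=-3), G's equation is replaced by G=-3 for every unit. Per-unit D: 0, 8, 6, 3, 7. Mean = 4.8.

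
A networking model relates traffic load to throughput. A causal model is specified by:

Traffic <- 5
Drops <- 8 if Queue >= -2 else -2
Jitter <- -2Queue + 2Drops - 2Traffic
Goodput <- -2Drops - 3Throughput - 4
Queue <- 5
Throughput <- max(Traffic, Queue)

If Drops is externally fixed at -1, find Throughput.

do(Drops=-1) replaces the equation Drops <- 8 if Queue >= -2 else -2 with the constant Drops = -1.
Throughput is not downstream of the intervention, so its value is determined by the original equations.
Throughput = max(Traffic, Queue)  [with Traffic=5, Queue=5]  = 5

5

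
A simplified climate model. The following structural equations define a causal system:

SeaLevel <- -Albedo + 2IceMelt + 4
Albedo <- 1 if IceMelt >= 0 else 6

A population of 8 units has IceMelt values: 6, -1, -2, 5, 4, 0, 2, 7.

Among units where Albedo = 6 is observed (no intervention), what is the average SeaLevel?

-5

E[SeaLevel|Albedo=6] averages over only the 2 units with Albedo=6 (IceMelt = -1, -2): SeaLevel = -4, -6, mean -5.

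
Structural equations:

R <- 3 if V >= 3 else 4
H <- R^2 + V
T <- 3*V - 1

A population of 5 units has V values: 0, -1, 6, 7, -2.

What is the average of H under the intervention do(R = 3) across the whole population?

Under do(R=3), R's equation is replaced by R=3 for every unit. Per-unit H: 9, 8, 15, 16, 7. Mean = 11.

11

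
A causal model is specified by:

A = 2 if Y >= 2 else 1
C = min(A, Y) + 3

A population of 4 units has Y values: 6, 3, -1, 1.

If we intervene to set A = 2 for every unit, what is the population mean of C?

do(A=2) breaks A's dependence on Y. With A=2 fixed, C across the units is 5, 5, 2, 4, mean 4.

4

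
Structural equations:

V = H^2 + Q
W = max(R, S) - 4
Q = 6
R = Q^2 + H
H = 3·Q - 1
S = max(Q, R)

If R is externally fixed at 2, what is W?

do(R=2) replaces the equation R = Q^2 + H with the constant R = 2.
S = max(Q, R)  [with Q=6, R=2]  = 6
W = max(R, S) - 4  [with R=2, S=6]  = 2

2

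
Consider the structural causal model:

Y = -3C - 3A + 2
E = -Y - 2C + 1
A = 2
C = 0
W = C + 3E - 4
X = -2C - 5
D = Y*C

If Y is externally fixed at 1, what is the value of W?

-4

The intervention breaks the incoming arrows to Y: Y = -3C - 3A + 2 no longer applies, and Y = 1.
E = -Y - 2C + 1  [with Y=1, C=0]  = 0
W = C + 3E - 4  [with C=0, E=0]  = -4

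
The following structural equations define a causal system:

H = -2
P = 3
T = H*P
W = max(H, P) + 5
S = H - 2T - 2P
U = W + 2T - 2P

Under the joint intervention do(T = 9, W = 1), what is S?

-26

Setting T = 9, W = 1 by intervention discards those variables' equations.
S = H - 2T - 2P  [with H=-2, T=9, P=3]  = -26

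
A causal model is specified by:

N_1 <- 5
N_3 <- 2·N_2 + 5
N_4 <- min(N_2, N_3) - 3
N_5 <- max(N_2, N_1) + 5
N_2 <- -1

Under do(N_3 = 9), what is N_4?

-4

The intervention breaks the incoming arrows to N_3: N_3 <- 2·N_2 + 5 no longer applies, and N_3 = 9.
N_4 = min(N_2, N_3) - 3  [with N_2=-1, N_3=9]  = -4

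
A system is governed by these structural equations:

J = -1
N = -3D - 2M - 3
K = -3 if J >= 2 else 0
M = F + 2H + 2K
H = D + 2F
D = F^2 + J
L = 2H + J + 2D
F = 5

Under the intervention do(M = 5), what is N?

-85

Intervening sets M = 5 and removes its equation (M = F + 2H + 2K).
D = F^2 + J  [with F=5, J=-1]  = 24
N = -3D - 2M - 3  [with D=24, M=5]  = -85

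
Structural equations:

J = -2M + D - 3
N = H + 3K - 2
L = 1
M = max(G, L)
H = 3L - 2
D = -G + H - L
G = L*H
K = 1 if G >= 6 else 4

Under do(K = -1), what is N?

do(K=-1) replaces the equation K = 1 if G >= 6 else 4 with the constant K = -1.
H = 3L - 2  [with L=1]  = 1
N = H + 3K - 2  [with H=1, K=-1]  = -4

-4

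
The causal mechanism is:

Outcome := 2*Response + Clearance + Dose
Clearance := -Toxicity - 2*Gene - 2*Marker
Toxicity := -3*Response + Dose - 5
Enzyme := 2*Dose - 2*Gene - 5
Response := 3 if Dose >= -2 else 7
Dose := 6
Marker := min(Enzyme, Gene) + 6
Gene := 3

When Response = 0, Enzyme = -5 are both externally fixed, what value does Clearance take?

The joint intervention fixes Response = 0, Enzyme = -5, removing each variable's own equation.
Marker = min(Enzyme, Gene) + 6  [with Enzyme=-5, Gene=3]  = 1
Toxicity = -3*Response + Dose - 5  [with Response=0, Dose=6]  = 1
Clearance = -Toxicity - 2*Gene - 2*Marker  [with Toxicity=1, Gene=3, Marker=1]  = -9

-9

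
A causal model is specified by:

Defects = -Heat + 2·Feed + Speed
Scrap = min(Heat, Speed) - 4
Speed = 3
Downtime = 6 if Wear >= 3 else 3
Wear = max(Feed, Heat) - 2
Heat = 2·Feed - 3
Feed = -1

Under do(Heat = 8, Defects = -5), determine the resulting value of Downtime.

6

Under do(Heat = 8, Defects = -5), each intervened variable's structural equation is replaced by its fixed value.
Wear = max(Feed, Heat) - 2  [with Feed=-1, Heat=8]  = 6
Downtime = 6 if Wear >= 3 else 3  [with Wear=6]  = 6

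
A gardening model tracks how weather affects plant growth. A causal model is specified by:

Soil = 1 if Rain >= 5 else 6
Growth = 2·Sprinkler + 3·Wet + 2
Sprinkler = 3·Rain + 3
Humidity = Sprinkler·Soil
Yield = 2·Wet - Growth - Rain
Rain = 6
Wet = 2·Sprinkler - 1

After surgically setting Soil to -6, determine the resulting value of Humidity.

-126

The intervention breaks the incoming arrows to Soil: Soil = 1 if Rain >= 5 else 6 no longer applies, and Soil = -6.
Sprinkler = 3·Rain + 3  [with Rain=6]  = 21
Humidity = Sprinkler·Soil  [with Sprinkler=21, Soil=-6]  = -126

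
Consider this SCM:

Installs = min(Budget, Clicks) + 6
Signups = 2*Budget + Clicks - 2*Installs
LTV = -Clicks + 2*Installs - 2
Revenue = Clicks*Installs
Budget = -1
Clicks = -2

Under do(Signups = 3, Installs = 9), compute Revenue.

-18

The joint intervention fixes Signups = 3, Installs = 9, removing each variable's own equation.
Revenue = Clicks*Installs  [with Clicks=-2, Installs=9]  = -18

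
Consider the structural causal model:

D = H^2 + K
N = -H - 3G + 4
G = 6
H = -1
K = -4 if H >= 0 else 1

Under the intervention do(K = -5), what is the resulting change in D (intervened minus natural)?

-6

The intervention breaks the incoming arrows to K: K = -4 if H >= 0 else 1 no longer applies, and K = -5.
D = H^2 + K  [with H=-1, K=-5]  = -4
Without intervention: K = -4 if H >= 0 else 1  [with H=-1]  = 1; D = H^2 + K  [with H=-1, K=1]  = 2.
Change = -4 − 2 = -6.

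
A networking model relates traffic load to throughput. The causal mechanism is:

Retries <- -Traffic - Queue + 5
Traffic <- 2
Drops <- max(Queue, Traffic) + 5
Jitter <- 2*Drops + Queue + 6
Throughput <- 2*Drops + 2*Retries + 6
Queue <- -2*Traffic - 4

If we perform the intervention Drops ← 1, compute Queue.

Under do(Drops=1), the mechanism Drops <- max(Queue, Traffic) + 5 is discarded; Drops is fixed at 1.
Since Queue is not a descendant of the intervened variable, it is unaffected.
Queue = -2*Traffic - 4  [with Traffic=2]  = -8

-8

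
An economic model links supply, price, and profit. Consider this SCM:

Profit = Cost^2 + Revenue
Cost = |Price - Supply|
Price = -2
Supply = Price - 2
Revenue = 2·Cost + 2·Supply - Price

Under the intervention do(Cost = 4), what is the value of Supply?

Under do(Cost=4), the mechanism Cost = |Price - Supply| is discarded; Cost is fixed at 4.
Since Supply is not a descendant of the intervened variable, it is unaffected.
Supply = Price - 2  [with Price=-2]  = -4

-4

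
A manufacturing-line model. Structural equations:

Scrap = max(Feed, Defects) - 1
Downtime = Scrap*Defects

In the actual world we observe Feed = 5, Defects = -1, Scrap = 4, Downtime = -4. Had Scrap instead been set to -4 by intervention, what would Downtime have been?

4

The intervention breaks the incoming arrows to Scrap: Scrap = max(Feed, Defects) - 1 no longer applies, and Scrap = -4.
Downtime = Scrap*Defects  [with Scrap=-4, Defects=-1]  = 4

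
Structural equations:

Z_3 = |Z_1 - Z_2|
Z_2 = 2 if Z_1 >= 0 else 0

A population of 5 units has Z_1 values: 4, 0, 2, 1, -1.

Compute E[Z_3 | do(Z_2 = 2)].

1.6

do(Z_2=2) breaks Z_2's dependence on Z_1. With Z_2=2 fixed, Z_3 across the units is 2, 2, 0, 1, 3, mean 1.6.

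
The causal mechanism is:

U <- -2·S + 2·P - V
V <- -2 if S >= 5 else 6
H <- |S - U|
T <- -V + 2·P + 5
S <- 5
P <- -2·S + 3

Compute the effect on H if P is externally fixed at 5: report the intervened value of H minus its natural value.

Under do(P=5), the mechanism P <- -2·S + 3 is discarded; P is fixed at 5.
V = -2 if S >= 5 else 6  [with S=5]  = -2
U = -2·S + 2·P - V  [with S=5, P=5, V=-2]  = 2
H = |S - U|  [with S=5, U=2]  = 3
Without intervention: P = -2·S + 3  [with S=5]  = -7; V = -2 if S >= 5 else 6  [with S=5]  = -2; U = -2·S + 2·P - V  [with S=5, P=-7, V=-2]  = -22; H = |S - U|  [with S=5, U=-22]  = 27.
Change = 3 − 27 = -24.

-24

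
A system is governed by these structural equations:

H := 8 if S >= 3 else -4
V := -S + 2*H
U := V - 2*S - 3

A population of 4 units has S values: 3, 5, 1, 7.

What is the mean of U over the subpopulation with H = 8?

-2

E[U|H=8] averages over only the 3 units with H=8 (S = 3, 5, 7): U = 4, -2, -8, mean -2.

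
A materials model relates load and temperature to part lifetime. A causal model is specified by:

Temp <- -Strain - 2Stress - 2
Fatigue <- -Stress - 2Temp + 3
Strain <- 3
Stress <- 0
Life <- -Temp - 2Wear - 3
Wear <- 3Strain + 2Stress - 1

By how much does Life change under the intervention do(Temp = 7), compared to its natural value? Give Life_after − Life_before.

The intervention breaks the incoming arrows to Temp: Temp <- -Strain - 2Stress - 2 no longer applies, and Temp = 7.
Wear = 3Strain + 2Stress - 1  [with Strain=3, Stress=0]  = 8
Life = -Temp - 2Wear - 3  [with Temp=7, Wear=8]  = -26
Without intervention: Temp = -Strain - 2Stress - 2  [with Strain=3, Stress=0]  = -5; Wear = 3Strain + 2Stress - 1  [with Strain=3, Stress=0]  = 8; Life = -Temp - 2Wear - 3  [with Temp=-5, Wear=8]  = -14.
Change = -26 − (-14) = -12.

-12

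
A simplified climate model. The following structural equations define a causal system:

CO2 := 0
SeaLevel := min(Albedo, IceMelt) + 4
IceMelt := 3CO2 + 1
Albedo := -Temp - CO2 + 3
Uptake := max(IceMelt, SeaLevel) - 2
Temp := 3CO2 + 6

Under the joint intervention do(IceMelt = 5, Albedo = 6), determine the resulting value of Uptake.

7

Setting IceMelt = 5, Albedo = 6 by intervention discards those variables' equations.
SeaLevel = min(Albedo, IceMelt) + 4  [with Albedo=6, IceMelt=5]  = 9
Uptake = max(IceMelt, SeaLevel) - 2  [with IceMelt=5, SeaLevel=9]  = 7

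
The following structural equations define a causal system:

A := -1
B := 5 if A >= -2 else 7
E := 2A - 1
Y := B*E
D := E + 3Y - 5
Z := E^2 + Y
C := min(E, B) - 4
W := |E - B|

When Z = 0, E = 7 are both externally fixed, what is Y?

Under do(Z = 0, E = 7), each intervened variable's structural equation is replaced by its fixed value.
B = 5 if A >= -2 else 7  [with A=-1]  = 5
Y = B*E  [with B=5, E=7]  = 35

35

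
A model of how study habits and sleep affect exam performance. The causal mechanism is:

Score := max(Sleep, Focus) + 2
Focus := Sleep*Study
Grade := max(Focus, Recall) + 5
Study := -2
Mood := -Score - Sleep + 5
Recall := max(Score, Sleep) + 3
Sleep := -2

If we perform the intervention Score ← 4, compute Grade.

The intervention breaks the incoming arrows to Score: Score := max(Sleep, Focus) + 2 no longer applies, and Score = 4.
Focus = Sleep*Study  [with Sleep=-2, Study=-2]  = 4
Recall = max(Score, Sleep) + 3  [with Score=4, Sleep=-2]  = 7
Grade = max(Focus, Recall) + 5  [with Focus=4, Recall=7]  = 12

12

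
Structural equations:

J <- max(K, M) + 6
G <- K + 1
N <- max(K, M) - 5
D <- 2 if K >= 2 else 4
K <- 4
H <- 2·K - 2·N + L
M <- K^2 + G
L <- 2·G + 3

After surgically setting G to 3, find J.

Under do(G=3), the mechanism G <- K + 1 is discarded; G is fixed at 3.
M = K^2 + G  [with K=4, G=3]  = 19
J = max(K, M) + 6  [with K=4, M=19]  = 25

25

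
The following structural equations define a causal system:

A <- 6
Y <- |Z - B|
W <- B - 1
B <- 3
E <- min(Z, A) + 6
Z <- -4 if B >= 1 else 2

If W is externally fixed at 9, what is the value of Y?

do(W=9) replaces the equation W <- B - 1 with the constant W = 9.
Since Y is not a descendant of the intervened variable, it is unaffected.
Z = -4 if B >= 1 else 2  [with B=3]  = -4
Y = |Z - B|  [with Z=-4, B=3]  = 7

7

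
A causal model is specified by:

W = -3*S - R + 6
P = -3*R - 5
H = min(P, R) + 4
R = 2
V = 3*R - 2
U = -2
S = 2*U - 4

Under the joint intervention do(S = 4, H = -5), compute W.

-8

Under do(S = 4, H = -5), each intervened variable's structural equation is replaced by its fixed value.
W = -3*S - R + 6  [with S=4, R=2]  = -8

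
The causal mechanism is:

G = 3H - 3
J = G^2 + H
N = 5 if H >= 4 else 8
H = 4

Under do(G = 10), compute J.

104

The intervention breaks the incoming arrows to G: G = 3H - 3 no longer applies, and G = 10.
J = G^2 + H  [with G=10, H=4]  = 104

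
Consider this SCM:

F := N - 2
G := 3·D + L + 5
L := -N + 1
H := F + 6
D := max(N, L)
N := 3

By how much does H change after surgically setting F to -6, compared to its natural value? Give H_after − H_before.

-7

Under do(F=-6), the mechanism F := N - 2 is discarded; F is fixed at -6.
H = F + 6  [with F=-6]  = 0
Without intervention: F = N - 2  [with N=3]  = 1; H = F + 6  [with F=1]  = 7.
Change = 0 − 7 = -7.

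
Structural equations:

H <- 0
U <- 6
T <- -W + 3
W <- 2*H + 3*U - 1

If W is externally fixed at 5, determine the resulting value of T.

The intervention breaks the incoming arrows to W: W <- 2*H + 3*U - 1 no longer applies, and W = 5.
T = -W + 3  [with W=5]  = -2

-2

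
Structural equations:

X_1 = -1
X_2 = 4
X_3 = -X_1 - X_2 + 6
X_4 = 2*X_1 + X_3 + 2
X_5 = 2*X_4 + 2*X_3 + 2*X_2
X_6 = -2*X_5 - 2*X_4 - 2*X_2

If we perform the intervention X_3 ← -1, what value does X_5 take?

do(X_3=-1) replaces the equation X_3 = -X_1 - X_2 + 6 with the constant X_3 = -1.
X_4 = 2*X_1 + X_3 + 2  [with X_1=-1, X_3=-1]  = -1
X_5 = 2*X_4 + 2*X_3 + 2*X_2  [with X_4=-1, X_3=-1, X_2=4]  = 4

4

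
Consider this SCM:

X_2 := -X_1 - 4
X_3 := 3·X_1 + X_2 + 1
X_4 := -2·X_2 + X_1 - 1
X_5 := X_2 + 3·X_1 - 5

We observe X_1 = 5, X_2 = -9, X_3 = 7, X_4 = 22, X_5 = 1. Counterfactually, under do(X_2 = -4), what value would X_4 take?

Under do(X_2=-4), the mechanism X_2 := -X_1 - 4 is discarded; X_2 is fixed at -4.
X_4 = -2·X_2 + X_1 - 1  [with X_2=-4, X_1=5]  = 12

12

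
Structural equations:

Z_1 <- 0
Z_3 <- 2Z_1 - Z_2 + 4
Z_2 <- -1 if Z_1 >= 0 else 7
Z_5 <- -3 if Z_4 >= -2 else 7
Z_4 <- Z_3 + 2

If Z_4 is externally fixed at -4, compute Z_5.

7

Intervening sets Z_4 = -4 and removes its equation (Z_4 <- Z_3 + 2).
Z_5 = -3 if Z_4 >= -2 else 7  [with Z_4=-4]  = 7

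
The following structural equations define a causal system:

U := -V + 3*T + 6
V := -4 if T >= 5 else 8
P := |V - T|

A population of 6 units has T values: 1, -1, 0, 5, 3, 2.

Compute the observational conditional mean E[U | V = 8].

1

Conditioning on V=8 selects the 5 unit(s) with T ∈ {1, -1, 0, 3, 2}. Their U values: 1, -5, -2, 7, 4. Mean = 1.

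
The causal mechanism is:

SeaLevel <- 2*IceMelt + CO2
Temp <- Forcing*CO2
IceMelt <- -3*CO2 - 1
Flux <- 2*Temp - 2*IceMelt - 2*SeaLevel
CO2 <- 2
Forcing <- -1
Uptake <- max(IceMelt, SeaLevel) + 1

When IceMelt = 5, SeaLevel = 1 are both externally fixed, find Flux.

-16

The joint intervention fixes IceMelt = 5, SeaLevel = 1, removing each variable's own equation.
Temp = Forcing*CO2  [with Forcing=-1, CO2=2]  = -2
Flux = 2*Temp - 2*IceMelt - 2*SeaLevel  [with Temp=-2, IceMelt=5, SeaLevel=1]  = -16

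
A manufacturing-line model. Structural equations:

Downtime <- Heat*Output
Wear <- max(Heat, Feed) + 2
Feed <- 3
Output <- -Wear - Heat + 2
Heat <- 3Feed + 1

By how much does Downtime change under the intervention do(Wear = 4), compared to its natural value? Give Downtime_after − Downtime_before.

80

do(Wear=4) replaces the equation Wear <- max(Heat, Feed) + 2 with the constant Wear = 4.
Heat = 3Feed + 1  [with Feed=3]  = 10
Output = -Wear - Heat + 2  [with Wear=4, Heat=10]  = -12
Downtime = Heat*Output  [with Heat=10, Output=-12]  = -120
Without intervention: Heat = 3Feed + 1  [with Feed=3]  = 10; Wear = max(Heat, Feed) + 2  [with Heat=10, Feed=3]  = 12; Output = -Wear - Heat + 2  [with Wear=12, Heat=10]  = -20; Downtime = Heat*Output  [with Heat=10, Output=-20]  = -200.
Change = -120 − (-200) = 80.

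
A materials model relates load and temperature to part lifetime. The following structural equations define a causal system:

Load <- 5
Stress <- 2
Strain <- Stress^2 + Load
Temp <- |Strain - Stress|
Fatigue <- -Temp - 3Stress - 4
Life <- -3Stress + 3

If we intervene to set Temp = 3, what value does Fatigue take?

Intervening sets Temp = 3 and removes its equation (Temp <- |Strain - Stress|).
Fatigue = -Temp - 3Stress - 4  [with Temp=3, Stress=2]  = -13

-13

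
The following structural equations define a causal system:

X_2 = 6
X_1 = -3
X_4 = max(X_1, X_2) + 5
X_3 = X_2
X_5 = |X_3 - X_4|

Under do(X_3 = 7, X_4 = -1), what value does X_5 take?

Setting X_3 = 7, X_4 = -1 by intervention discards those variables' equations.
X_5 = |X_3 - X_4|  [with X_3=7, X_4=-1]  = 8

8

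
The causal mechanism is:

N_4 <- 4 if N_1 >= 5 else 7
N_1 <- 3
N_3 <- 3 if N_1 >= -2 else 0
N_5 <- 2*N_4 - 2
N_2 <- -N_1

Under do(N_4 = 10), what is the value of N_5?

Intervening sets N_4 = 10 and removes its equation (N_4 <- 4 if N_1 >= 5 else 7).
N_5 = 2*N_4 - 2  [with N_4=10]  = 18

18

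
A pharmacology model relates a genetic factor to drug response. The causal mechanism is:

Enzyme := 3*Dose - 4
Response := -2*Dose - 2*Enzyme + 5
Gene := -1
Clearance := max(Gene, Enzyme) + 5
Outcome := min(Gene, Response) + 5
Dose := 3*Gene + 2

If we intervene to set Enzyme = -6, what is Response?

The intervention breaks the incoming arrows to Enzyme: Enzyme := 3*Dose - 4 no longer applies, and Enzyme = -6.
Dose = 3*Gene + 2  [with Gene=-1]  = -1
Response = -2*Dose - 2*Enzyme + 5  [with Dose=-1, Enzyme=-6]  = 19

19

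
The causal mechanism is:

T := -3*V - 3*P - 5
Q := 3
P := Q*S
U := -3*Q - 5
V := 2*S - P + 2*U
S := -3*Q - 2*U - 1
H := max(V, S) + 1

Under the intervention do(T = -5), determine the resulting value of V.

do(T=-5) replaces the equation T := -3*V - 3*P - 5 with the constant T = -5.
Since V is not a descendant of the intervened variable, it is unaffected.
U = -3*Q - 5  [with Q=3]  = -14
S = -3*Q - 2*U - 1  [with Q=3, U=-14]  = 18
P = Q*S  [with Q=3, S=18]  = 54
V = 2*S - P + 2*U  [with S=18, P=54, U=-14]  = -46

-46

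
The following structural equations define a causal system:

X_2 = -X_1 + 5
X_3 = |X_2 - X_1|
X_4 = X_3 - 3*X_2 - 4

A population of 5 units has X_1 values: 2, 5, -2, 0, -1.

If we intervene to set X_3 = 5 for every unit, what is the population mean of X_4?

do(X_3=5) breaks X_3's dependence on X_1. With X_3=5 fixed, X_4 across the units is -8, 1, -20, -14, -17, mean -11.6.

-11.6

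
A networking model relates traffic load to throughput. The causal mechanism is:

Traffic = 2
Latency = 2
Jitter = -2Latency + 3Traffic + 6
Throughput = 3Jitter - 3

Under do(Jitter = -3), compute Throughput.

The intervention breaks the incoming arrows to Jitter: Jitter = -2Latency + 3Traffic + 6 no longer applies, and Jitter = -3.
Throughput = 3Jitter - 3  [with Jitter=-3]  = -12

-12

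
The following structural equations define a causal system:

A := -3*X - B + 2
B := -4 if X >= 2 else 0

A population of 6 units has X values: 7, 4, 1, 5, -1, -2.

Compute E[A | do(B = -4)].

-1

Under do(B=-4), B's equation is replaced by B=-4 for every unit. Per-unit A: -15, -6, 3, -9, 9, 12. Mean = -1.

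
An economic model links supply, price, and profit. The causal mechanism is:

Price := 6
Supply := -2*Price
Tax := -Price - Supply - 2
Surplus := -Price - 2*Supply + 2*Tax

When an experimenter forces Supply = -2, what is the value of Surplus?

Under do(Supply=-2), the mechanism Supply := -2*Price is discarded; Supply is fixed at -2.
Tax = -Price - Supply - 2  [with Price=6, Supply=-2]  = -6
Surplus = -Price - 2*Supply + 2*Tax  [with Price=6, Supply=-2, Tax=-6]  = -14

-14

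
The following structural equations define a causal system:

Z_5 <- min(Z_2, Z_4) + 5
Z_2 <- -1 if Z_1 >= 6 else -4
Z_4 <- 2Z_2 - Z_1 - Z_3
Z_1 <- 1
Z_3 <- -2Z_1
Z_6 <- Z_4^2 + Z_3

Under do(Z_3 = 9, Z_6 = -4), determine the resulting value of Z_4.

-18

Setting Z_3 = 9, Z_6 = -4 by intervention discards those variables' equations.
Z_2 = -1 if Z_1 >= 6 else -4  [with Z_1=1]  = -4
Z_4 = 2Z_2 - Z_1 - Z_3  [with Z_2=-4, Z_1=1, Z_3=9]  = -18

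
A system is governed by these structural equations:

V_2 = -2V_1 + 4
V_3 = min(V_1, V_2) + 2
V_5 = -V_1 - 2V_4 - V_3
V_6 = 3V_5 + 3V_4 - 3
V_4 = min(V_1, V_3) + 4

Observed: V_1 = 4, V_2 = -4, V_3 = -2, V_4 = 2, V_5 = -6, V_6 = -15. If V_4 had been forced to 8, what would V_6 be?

-33

Under do(V_4=8), the mechanism V_4 = min(V_1, V_3) + 4 is discarded; V_4 is fixed at 8.
V_2 = -2V_1 + 4  [with V_1=4]  = -4
V_3 = min(V_1, V_2) + 2  [with V_1=4, V_2=-4]  = -2
V_5 = -V_1 - 2V_4 - V_3  [with V_1=4, V_4=8, V_3=-2]  = -18
V_6 = 3V_5 + 3V_4 - 3  [with V_5=-18, V_4=8]  = -33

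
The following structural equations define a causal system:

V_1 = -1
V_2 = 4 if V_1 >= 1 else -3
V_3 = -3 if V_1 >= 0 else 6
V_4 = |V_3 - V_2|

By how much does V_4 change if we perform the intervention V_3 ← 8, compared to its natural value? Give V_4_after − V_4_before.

The intervention breaks the incoming arrows to V_3: V_3 = -3 if V_1 >= 0 else 6 no longer applies, and V_3 = 8.
V_2 = 4 if V_1 >= 1 else -3  [with V_1=-1]  = -3
V_4 = |V_3 - V_2|  [with V_3=8, V_2=-3]  = 11
Without intervention: V_2 = 4 if V_1 >= 1 else -3  [with V_1=-1]  = -3; V_3 = -3 if V_1 >= 0 else 6  [with V_1=-1]  = 6; V_4 = |V_3 - V_2|  [with V_3=6, V_2=-3]  = 9.
Change = 11 − 9 = 2.

2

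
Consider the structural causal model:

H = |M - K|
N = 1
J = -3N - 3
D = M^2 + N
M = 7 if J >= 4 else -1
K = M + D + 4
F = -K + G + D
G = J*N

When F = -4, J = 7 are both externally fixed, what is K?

The joint intervention fixes F = -4, J = 7, removing each variable's own equation.
M = 7 if J >= 4 else -1  [with J=7]  = 7
D = M^2 + N  [with M=7, N=1]  = 50
K = M + D + 4  [with M=7, D=50]  = 61

61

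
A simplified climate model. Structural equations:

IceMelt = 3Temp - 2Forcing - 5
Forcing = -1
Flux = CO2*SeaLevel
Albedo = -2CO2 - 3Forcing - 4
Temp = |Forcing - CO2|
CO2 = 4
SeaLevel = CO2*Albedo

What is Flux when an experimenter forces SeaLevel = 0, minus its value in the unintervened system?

144

Intervening sets SeaLevel = 0 and removes its equation (SeaLevel = CO2*Albedo).
Flux = CO2*SeaLevel  [with CO2=4, SeaLevel=0]  = 0
Without intervention: Albedo = -2CO2 - 3Forcing - 4  [with CO2=4, Forcing=-1]  = -9; SeaLevel = CO2*Albedo  [with CO2=4, Albedo=-9]  = -36; Flux = CO2*SeaLevel  [with CO2=4, SeaLevel=-36]  = -144.
Change = 0 − (-144) = 144.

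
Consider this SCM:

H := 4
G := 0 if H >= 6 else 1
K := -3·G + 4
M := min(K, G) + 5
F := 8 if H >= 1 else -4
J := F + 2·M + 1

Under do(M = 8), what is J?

Under do(M=8), the mechanism M := min(K, G) + 5 is discarded; M is fixed at 8.
F = 8 if H >= 1 else -4  [with H=4]  = 8
J = F + 2·M + 1  [with F=8, M=8]  = 25

25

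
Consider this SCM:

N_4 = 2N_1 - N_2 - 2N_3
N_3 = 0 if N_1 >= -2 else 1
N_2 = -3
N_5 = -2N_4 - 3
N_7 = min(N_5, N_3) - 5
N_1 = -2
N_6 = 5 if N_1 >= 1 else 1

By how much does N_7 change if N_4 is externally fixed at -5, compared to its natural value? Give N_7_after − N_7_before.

1

The intervention breaks the incoming arrows to N_4: N_4 = 2N_1 - N_2 - 2N_3 no longer applies, and N_4 = -5.
N_3 = 0 if N_1 >= -2 else 1  [with N_1=-2]  = 0
N_5 = -2N_4 - 3  [with N_4=-5]  = 7
N_7 = min(N_5, N_3) - 5  [with N_5=7, N_3=0]  = -5
Without intervention: N_3 = 0 if N_1 >= -2 else 1  [with N_1=-2]  = 0; N_4 = 2N_1 - N_2 - 2N_3  [with N_1=-2, N_2=-3, N_3=0]  = -1; N_5 = -2N_4 - 3  [with N_4=-1]  = -1; N_7 = min(N_5, N_3) - 5  [with N_5=-1, N_3=0]  = -6.
Change = -5 − (-6) = 1.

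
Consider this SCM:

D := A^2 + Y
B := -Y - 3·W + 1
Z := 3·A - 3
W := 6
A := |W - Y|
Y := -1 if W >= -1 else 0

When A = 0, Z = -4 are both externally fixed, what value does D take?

Setting A = 0, Z = -4 by intervention discards those variables' equations.
Y = -1 if W >= -1 else 0  [with W=6]  = -1
D = A^2 + Y  [with A=0, Y=-1]  = -1

-1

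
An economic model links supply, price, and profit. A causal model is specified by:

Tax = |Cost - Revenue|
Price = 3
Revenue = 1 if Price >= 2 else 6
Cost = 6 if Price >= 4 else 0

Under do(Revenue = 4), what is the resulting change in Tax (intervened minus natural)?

3

The intervention breaks the incoming arrows to Revenue: Revenue = 1 if Price >= 2 else 6 no longer applies, and Revenue = 4.
Cost = 6 if Price >= 4 else 0  [with Price=3]  = 0
Tax = |Cost - Revenue|  [with Cost=0, Revenue=4]  = 4
Without intervention: Cost = 6 if Price >= 4 else 0  [with Price=3]  = 0; Revenue = 1 if Price >= 2 else 6  [with Price=3]  = 1; Tax = |Cost - Revenue|  [with Cost=0, Revenue=1]  = 1.
Change = 4 − 1 = 3.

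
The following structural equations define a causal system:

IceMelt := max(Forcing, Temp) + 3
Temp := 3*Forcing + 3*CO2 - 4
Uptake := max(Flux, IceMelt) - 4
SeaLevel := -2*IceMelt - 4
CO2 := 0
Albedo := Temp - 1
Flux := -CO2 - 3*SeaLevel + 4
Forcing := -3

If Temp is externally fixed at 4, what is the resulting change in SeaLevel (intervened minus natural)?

-14

The intervention breaks the incoming arrows to Temp: Temp := 3*Forcing + 3*CO2 - 4 no longer applies, and Temp = 4.
IceMelt = max(Forcing, Temp) + 3  [with Forcing=-3, Temp=4]  = 7
SeaLevel = -2*IceMelt - 4  [with IceMelt=7]  = -18
Without intervention: Temp = 3*Forcing + 3*CO2 - 4  [with Forcing=-3, CO2=0]  = -13; IceMelt = max(Forcing, Temp) + 3  [with Forcing=-3, Temp=-13]  = 0; SeaLevel = -2*IceMelt - 4  [with IceMelt=0]  = -4.
Change = -18 − (-4) = -14.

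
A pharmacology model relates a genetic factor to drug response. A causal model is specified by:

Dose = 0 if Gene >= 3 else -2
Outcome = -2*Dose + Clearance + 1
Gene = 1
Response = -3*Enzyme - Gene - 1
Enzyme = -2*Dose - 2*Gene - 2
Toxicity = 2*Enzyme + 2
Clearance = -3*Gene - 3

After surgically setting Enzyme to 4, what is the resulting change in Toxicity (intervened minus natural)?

8

do(Enzyme=4) replaces the equation Enzyme = -2*Dose - 2*Gene - 2 with the constant Enzyme = 4.
Toxicity = 2*Enzyme + 2  [with Enzyme=4]  = 10
Without intervention: Dose = 0 if Gene >= 3 else -2  [with Gene=1]  = -2; Enzyme = -2*Dose - 2*Gene - 2  [with Dose=-2, Gene=1]  = 0; Toxicity = 2*Enzyme + 2  [with Enzyme=0]  = 2.
Change = 10 − 2 = 8.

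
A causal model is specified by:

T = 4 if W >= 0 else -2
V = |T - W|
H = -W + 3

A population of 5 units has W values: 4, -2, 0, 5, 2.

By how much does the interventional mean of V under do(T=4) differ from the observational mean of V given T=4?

0.85

Under do(T=4), T's equation is replaced by T=4 for every unit. Per-unit V: 0, 6, 4, 1, 2. Mean = 2.6.
Observing T=4 restricts to units where T's equation naturally yields 4: W ∈ {4, 0, 5, 2}. In that subpopulation V = 0, 4, 1, 2, mean 1.75.
Difference = 2.6 − 1.75 = 0.85.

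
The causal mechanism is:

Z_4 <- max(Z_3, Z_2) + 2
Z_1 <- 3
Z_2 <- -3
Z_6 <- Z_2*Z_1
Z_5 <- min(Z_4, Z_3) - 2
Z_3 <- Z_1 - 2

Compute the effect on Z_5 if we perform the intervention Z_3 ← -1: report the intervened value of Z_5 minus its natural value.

-2

do(Z_3=-1) replaces the equation Z_3 <- Z_1 - 2 with the constant Z_3 = -1.
Z_4 = max(Z_3, Z_2) + 2  [with Z_3=-1, Z_2=-3]  = 1
Z_5 = min(Z_4, Z_3) - 2  [with Z_4=1, Z_3=-1]  = -3
Without intervention: Z_3 = Z_1 - 2  [with Z_1=3]  = 1; Z_4 = max(Z_3, Z_2) + 2  [with Z_3=1, Z_2=-3]  = 3; Z_5 = min(Z_4, Z_3) - 2  [with Z_4=3, Z_3=1]  = -1.
Change = -3 − (-1) = -2.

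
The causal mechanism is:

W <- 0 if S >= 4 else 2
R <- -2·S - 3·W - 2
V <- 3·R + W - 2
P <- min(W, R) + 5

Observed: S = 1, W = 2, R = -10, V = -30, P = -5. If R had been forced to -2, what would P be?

3

do(R=-2) replaces the equation R <- -2·S - 3·W - 2 with the constant R = -2.
W = 0 if S >= 4 else 2  [with S=1]  = 2
P = min(W, R) + 5  [with W=2, R=-2]  = 3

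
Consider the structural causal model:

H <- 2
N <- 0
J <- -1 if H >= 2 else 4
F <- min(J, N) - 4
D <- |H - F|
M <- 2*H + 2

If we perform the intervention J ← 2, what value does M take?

The intervention breaks the incoming arrows to J: J <- -1 if H >= 2 else 4 no longer applies, and J = 2.
No directed path runs from J to M, so M keeps its natural value.
M = 2*H + 2  [with H=2]  = 6

6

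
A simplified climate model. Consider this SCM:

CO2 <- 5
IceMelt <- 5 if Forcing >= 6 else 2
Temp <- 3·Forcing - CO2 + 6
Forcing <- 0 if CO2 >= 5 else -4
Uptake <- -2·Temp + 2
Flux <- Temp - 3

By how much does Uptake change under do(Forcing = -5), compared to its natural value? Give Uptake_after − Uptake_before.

30

Under do(Forcing=-5), the mechanism Forcing <- 0 if CO2 >= 5 else -4 is discarded; Forcing is fixed at -5.
Temp = 3·Forcing - CO2 + 6  [with Forcing=-5, CO2=5]  = -14
Uptake = -2·Temp + 2  [with Temp=-14]  = 30
Without intervention: Forcing = 0 if CO2 >= 5 else -4  [with CO2=5]  = 0; Temp = 3·Forcing - CO2 + 6  [with Forcing=0, CO2=5]  = 1; Uptake = -2·Temp + 2  [with Temp=1]  = 0.
Change = 30 − 0 = 30.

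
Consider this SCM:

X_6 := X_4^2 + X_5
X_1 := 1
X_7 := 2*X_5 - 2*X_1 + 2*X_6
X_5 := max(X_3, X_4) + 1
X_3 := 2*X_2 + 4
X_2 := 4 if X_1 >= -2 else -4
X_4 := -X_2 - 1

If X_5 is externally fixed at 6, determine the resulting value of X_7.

Under do(X_5=6), the mechanism X_5 := max(X_3, X_4) + 1 is discarded; X_5 is fixed at 6.
X_2 = 4 if X_1 >= -2 else -4  [with X_1=1]  = 4
X_4 = -X_2 - 1  [with X_2=4]  = -5
X_6 = X_4^2 + X_5  [with X_4=-5, X_5=6]  = 31
X_7 = 2*X_5 - 2*X_1 + 2*X_6  [with X_5=6, X_1=1, X_6=31]  = 72

72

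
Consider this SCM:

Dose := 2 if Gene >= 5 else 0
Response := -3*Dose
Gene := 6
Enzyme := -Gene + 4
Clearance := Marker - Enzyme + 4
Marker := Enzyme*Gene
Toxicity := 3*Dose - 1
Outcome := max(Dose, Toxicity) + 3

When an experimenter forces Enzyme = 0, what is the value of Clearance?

The intervention breaks the incoming arrows to Enzyme: Enzyme := -Gene + 4 no longer applies, and Enzyme = 0.
Marker = Enzyme*Gene  [with Enzyme=0, Gene=6]  = 0
Clearance = Marker - Enzyme + 4  [with Marker=0, Enzyme=0]  = 4

4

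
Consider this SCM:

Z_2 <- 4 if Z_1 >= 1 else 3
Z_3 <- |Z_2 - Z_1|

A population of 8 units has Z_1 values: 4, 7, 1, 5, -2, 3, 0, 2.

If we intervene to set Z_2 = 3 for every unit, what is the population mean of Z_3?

2.25

The intervention sets Z_2=3 in all 8 units regardless of Z_1. Recomputing Z_3 per unit gives 1, 4, 2, 2, 5, 0, 3, 1; average 2.25.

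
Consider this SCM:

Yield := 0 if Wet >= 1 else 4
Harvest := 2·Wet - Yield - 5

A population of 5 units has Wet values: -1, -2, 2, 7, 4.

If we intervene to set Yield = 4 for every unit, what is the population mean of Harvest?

The intervention sets Yield=4 in all 5 units regardless of Wet. Recomputing Harvest per unit gives -11, -13, -5, 5, -1; average -5.

-5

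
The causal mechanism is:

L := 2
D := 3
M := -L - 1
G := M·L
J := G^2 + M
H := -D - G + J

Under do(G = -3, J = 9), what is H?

The joint intervention fixes G = -3, J = 9, removing each variable's own equation.
H = -D - G + J  [with D=3, G=-3, J=9]  = 9

9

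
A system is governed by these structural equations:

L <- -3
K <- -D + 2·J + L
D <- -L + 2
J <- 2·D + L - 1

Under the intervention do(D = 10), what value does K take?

19

Under do(D=10), the mechanism D <- -L + 2 is discarded; D is fixed at 10.
J = 2·D + L - 1  [with D=10, L=-3]  = 16
K = -D + 2·J + L  [with D=10, J=16, L=-3]  = 19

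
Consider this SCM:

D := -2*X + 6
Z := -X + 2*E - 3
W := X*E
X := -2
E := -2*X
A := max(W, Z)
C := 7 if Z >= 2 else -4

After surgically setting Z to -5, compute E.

4

The intervention breaks the incoming arrows to Z: Z := -X + 2*E - 3 no longer applies, and Z = -5.
Since E is not a descendant of the intervened variable, it is unaffected.
E = -2*X  [with X=-2]  = 4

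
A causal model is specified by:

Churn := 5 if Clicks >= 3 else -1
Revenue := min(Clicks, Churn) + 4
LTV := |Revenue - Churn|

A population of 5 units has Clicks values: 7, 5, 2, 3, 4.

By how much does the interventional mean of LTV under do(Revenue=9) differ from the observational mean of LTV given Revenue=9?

Under do(Revenue=9), Revenue's equation is replaced by Revenue=9 for every unit. Per-unit LTV: 4, 4, 10, 4, 4. Mean = 5.2.
Conditioning on Revenue=9 selects the 2 unit(s) with Clicks ∈ {7, 5}. Their LTV values: 4, 4. Mean = 4.
Difference = 5.2 − 4 = 1.2.

1.2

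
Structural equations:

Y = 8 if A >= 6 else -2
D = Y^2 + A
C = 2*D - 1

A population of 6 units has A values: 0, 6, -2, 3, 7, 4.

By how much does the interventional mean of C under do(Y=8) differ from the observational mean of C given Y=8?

do(Y=8) breaks Y's dependence on A. With Y=8 fixed, C across the units is 127, 139, 123, 133, 141, 135, mean 133.
Conditioning on Y=8 selects the 2 unit(s) with A ∈ {6, 7}. Their C values: 139, 141. Mean = 140.
Difference = 133 − 140 = -7.

-7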